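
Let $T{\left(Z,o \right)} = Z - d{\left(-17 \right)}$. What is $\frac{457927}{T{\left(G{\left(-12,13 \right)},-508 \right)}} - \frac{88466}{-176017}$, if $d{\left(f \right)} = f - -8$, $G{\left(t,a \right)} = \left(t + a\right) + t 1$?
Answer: $- \frac{80602759827}{352034} \approx -2.2896 \cdot 10^{5}$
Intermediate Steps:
$G{\left(t,a \right)} = a + 2 t$ ($G{\left(t,a \right)} = \left(a + t\right) + t = a + 2 t$)
$d{\left(f \right)} = 8 + f$ ($d{\left(f \right)} = f + 8 = 8 + f$)
$T{\left(Z,o \right)} = 9 + Z$ ($T{\left(Z,o \right)} = Z - \left(8 - 17\right) = Z - -9 = Z + 9 = 9 + Z$)
$\frac{457927}{T{\left(G{\left(-12,13 \right)},-508 \right)}} - \frac{88466}{-176017} = \frac{457927}{9 + \left(13 + 2 \left(-12\right)\right)} - \frac{88466}{-176017} = \frac{457927}{9 + \left(13 - 24\right)} - - \frac{88466}{176017} = \frac{457927}{9 - 11} + \frac{88466}{176017} = \frac{457927}{-2} + \frac{88466}{176017} = 457927 \left(- \frac{1}{2}\right) + \frac{88466}{176017} = - \frac{457927}{2} + \frac{88466}{176017} = - \frac{80602759827}{352034}$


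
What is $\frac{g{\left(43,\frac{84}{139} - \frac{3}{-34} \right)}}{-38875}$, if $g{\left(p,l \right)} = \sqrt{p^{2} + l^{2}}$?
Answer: $- \frac{\sqrt{41308268053}}{183723250} \approx -0.0011063$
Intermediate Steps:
$g{\left(p,l \right)} = \sqrt{l^{2} + p^{2}}$
$\frac{g{\left(43,\frac{84}{139} - \frac{3}{-34} \right)}}{-38875} = \frac{\sqrt{\left(\frac{84}{139} - \frac{3}{-34}\right)^{2} + 43^{2}}}{-38875} = \sqrt{\left(84 \cdot \frac{1}{139} - - \frac{3}{34}\right)^{2} + 1849} \left(- \frac{1}{38875}\right) = \sqrt{\left(\frac{84}{139} + \frac{3}{34}\right)^{2} + 1849} \left(- \frac{1}{38875}\right) = \sqrt{\left(\frac{3273}{4726}\right)^{2} + 1849} \left(- \frac{1}{38875}\right) = \sqrt{\frac{10712529}{22335076} + 1849} \left(- \frac{1}{38875}\right) = \sqrt{\frac{41308268053}{22335076}} \left(- \frac{1}{38875}\right) = \frac{\sqrt{41308268053}}{4726} \left(- \frac{1}{38875}\right) = - \frac{\sqrt{41308268053}}{183723250}$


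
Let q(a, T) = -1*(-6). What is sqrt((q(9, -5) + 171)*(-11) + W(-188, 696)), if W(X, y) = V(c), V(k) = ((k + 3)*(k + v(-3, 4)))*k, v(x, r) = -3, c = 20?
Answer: sqrt(5873) ≈ 76.635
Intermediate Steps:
q(a, T) = 6
V(k) = k*(-3 + k)*(3 + k) (V(k) = ((k + 3)*(k - 3))*k = ((3 + k)*(-3 + k))*k = ((-3 + k)*(3 + k))*k = k*(-3 + k)*(3 + k))
W(X, y) = 7820 (W(X, y) = 20*(-9 + 20**2) = 20*(-9 + 400) = 20*391 = 7820)
sqrt((q(9, -5) + 171)*(-11) + W(-188, 696)) = sqrt((6 + 171)*(-11) + 7820) = sqrt(177*(-11) + 7820) = sqrt(-1947 + 7820) = sqrt(5873)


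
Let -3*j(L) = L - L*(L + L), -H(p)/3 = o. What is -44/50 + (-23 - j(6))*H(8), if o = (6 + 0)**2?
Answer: 121478/25 ≈ 4859.1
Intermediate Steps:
o = 36 (o = 6**2 = 36)
H(p) = -108 (H(p) = -3*36 = -108)
j(L) = -L/3 + 2*L**2/3 (j(L) = -(L - L*(L + L))/3 = -(L - L*2*L)/3 = -(L - 2*L**2)/3 = -L/3 + 2*L**2/3)
-44/50 + (-23 - j(6))*H(8) = -44/50 + (-23 - 6*(-1 + 2*6)/3)*(-108) = -44*1/50 + (-23 - 6*(-1 + 12)/3)*(-108) = -22/25 + (-23 - 6*11/3)*(-108) = -22/25 + (-23 - 1*22)*(-108) = -22/25 + (-23 - 22)*(-108) = -22/25 - 45*(-108) = -22/25 + 4860 = 121478/25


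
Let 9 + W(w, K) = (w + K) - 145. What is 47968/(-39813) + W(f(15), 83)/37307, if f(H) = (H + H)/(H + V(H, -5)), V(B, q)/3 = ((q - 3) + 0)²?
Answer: -1792363129/1485303591 ≈ -1.2067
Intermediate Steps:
V(B, q) = 3*(-3 + q)² (V(B, q) = 3*((q - 3) + 0)² = 3*((-3 + q) + 0)² = 3*(-3 + q)²)
f(H) = 2*H/(192 + H) (f(H) = (H + H)/(H + 3*(-3 - 5)²) = (2*H)/(H + 3*(-8)²) = (2*H)/(H + 3*64) = (2*H)/(H + 192) = (2*H)/(192 + H) = 2*H/(192 + H))
W(w, K) = -154 + K + w (W(w, K) = -9 + ((w + K) - 145) = -9 + ((K + w) - 145) = -9 + (-145 + K + w) = -154 + K + w)
47968/(-39813) + W(f(15), 83)/37307 = 47968/(-39813) + (-154 + 83 + 2*15/(192 + 15))/37307 = 47968*(-1/39813) + (-154 + 83 + 2*15/207)*(1/37307) = -47968/39813 + (-154 + 83 + 2*15*(1/207))*(1/37307) = -47968/39813 + (-154 + 83 + 10/69)*(1/37307) = -47968/39813 - 4889/69*1/37307 = -47968/39813 - 4889/2574183 = -1792363129/1485303591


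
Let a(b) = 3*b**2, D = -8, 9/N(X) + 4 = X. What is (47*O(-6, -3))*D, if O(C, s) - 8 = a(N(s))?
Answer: -238760/49 ≈ -4872.7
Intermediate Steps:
N(X) = 9/(-4 + X)
O(C, s) = 8 + 243/(-4 + s)**2 (O(C, s) = 8 + 3*(9/(-4 + s))**2 = 8 + 3*(81/(-4 + s)**2) = 8 + 243/(-4 + s)**2)
(47*O(-6, -3))*D = (47*(8 + 243/(-4 - 3)**2))*(-8) = (47*(8 + 243/(-7)**2))*(-8) = (47*(8 + 243*(1/49)))*(-8) = (47*(8 + 243/49))*(-8) = (47*(635/49))*(-8) = (29845/49)*(-8) = -238760/49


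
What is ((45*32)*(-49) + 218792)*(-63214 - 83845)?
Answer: -21798849688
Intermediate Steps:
((45*32)*(-49) + 218792)*(-63214 - 83845) = (1440*(-49) + 218792)*(-147059) = (-70560 + 218792)*(-147059) = 148232*(-147059) = -21798849688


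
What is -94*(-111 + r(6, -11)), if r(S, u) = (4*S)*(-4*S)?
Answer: 64578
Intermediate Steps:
r(S, u) = -16*S²
-94*(-111 + r(6, -11)) = -94*(-111 - 16*6²) = -94*(-111 - 16*36) = -94*(-111 - 576) = -94*(-687) = 64578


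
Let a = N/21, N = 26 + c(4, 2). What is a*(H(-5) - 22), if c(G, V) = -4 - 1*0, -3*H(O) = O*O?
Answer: -286/9 ≈ -31.778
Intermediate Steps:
H(O) = -O²/3 (H(O) = -O*O/3 = -O²/3)
c(G, V) = -4 (c(G, V) = -4 + 0 = -4)
N = 22 (N = 26 - 4 = 22)
a = 22/21 ≈ 1.0476
a*(H(-5) - 22) = 22*(-⅓*(-5)² - 22)/21 = 22*(-⅓*25 - 22)/21 = 22*(-25/3 - 22)/21 = (22/21)*(-91/3) = -286/9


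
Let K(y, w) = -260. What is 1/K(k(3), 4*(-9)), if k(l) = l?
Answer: -1/260 ≈ -0.0038462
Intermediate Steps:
1/K(k(3), 4*(-9)) = 1/(-260) = -1/260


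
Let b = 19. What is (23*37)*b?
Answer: 16169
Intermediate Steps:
(23*37)*b = (23*37)*19 = 851*19 = 16169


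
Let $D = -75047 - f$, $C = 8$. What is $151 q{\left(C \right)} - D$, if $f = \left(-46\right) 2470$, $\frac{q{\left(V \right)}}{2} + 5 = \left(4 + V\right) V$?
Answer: $-11091$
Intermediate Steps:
$q{\left(V \right)} = -10 + 2 V \left(4 + V\right)$ ($q{\left(V \right)} = -10 + 2 \left(4 + V\right) V = -10 + 2 V \left(4 + V\right)$)
$f = -113620$
$D = 38573$ ($D = -75047 - -113620 = -75047 + 113620 = 38573$)
$151 q{\left(C \right)} - D = 151 \left(-10 + 2 \cdot 8^{2} + 8 \cdot 8\right) - 38573 = 151 \left(-10 + 2 \cdot 64 + 64\right) - 38573 = 151 \left(-10 + 128 + 64\right) - 38573 = 151 \cdot 182 - 38573 = 27482 - 38573 = -11091$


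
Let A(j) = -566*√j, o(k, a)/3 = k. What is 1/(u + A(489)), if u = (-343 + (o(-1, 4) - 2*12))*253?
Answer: -46805/4303089008 + 283*√489/4303089008 ≈ -9.4227e-6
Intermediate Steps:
o(k, a) = 3*k
u = -93610 (u = (-343 + (3*(-1) - 2*12))*253 = (-343 + (-3 - 24))*253 = (-343 - 27)*253 = -370*253 = -93610)
1/(u + A(489)) = 1/(-93610 - 566*√489)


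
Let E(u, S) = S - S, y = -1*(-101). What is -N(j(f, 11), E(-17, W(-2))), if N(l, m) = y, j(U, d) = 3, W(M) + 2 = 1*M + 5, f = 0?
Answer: -101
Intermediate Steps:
y = 101
W(M) = 3 + M (W(M) = -2 + (1*M + 5) = -2 + (M + 5) = -2 + (5 + M) = 3 + M)
E(u, S) = 0
N(l, m) = 101
-N(j(f, 11), E(-17, W(-2))) = -1*101 = -101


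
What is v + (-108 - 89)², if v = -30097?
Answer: 8712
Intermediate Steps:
v + (-108 - 89)² = -30097 + (-108 - 89)² = -30097 + (-197)² = -30097 + 38809 = 8712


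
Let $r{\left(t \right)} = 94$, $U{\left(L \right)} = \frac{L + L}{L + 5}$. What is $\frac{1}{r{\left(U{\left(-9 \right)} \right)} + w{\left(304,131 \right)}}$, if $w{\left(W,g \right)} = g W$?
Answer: $\frac{1}{39918} \approx 2.5051 \cdot 10^{-5}$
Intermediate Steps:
$U{\left(L \right)} = \frac{2 L}{5 + L}$
$w{\left(W,g \right)} = W g$
$\frac{1}{r{\left(U{\left(-9 \right)} \right)} + w{\left(304,131 \right)}} = \frac{1}{94 + 304 \cdot 131} = \frac{1}{94 + 39824} = \frac{1}{39918}$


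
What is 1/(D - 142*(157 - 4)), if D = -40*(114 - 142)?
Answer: -1/20606 ≈ -4.8530e-5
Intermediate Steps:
D = 1120 (D = -40*(-28) = 1120)
1/(D - 142*(157 - 4)) = 1/(1120 - 142*(157 - 4)) = 1/(1120 - 142*153) = 1/(1120 - 21726) = 1/(-20606) = -1/20606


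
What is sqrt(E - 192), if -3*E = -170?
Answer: I*sqrt(1218)/3 ≈ 11.633*I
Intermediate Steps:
E = 170/3 (E = -1/3*(-170) = 170/3 ≈ 56.667)
sqrt(E - 192) = sqrt(170/3 - 192) = sqrt(-406/3) = I*sqrt(1218)/3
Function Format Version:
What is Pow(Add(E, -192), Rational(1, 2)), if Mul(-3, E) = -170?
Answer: Mul(Rational(1, 3), I, Pow(1218, Rational(1, 2))) ≈ Mul(11.633, I)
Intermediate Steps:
E = Rational(170, 3) (E = Mul(Rational(-1, 3), -170) = Rational(170, 3) ≈ 56.667)
Pow(Add(E, -192), Rational(1, 2)) = Pow(Add(Rational(170, 3), -192), Rational(1, 2)) = Pow(Rational(-406, 3), Rational(1, 2)) = Mul(Rational(1, 3), I, Pow(1218, Rational(1, 2)))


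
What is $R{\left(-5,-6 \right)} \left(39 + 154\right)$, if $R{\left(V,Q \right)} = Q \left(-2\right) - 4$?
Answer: $1544$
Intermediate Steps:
$R{\left(V,Q \right)} = -4 - 2 Q$ ($R{\left(V,Q \right)} = - 2 Q - 4 = -4 - 2 Q$)
$R{\left(-5,-6 \right)} \left(39 + 154\right) = \left(-4 - -12\right) \left(39 + 154\right) = \left(-4 + 12\right) 193 = 8 \cdot 193 = 1544$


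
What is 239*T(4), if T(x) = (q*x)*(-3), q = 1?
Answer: -2868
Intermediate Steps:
T(x) = -3*x (T(x) = (1*x)*(-3) = x*(-3) = -3*x)
239*T(4) = 239*(-3*4) = 239*(-12) = -2868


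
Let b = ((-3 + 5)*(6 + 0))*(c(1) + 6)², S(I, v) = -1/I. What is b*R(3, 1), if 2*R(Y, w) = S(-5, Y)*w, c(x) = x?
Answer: 294/5 ≈ 58.800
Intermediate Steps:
R(Y, w) = w/10 (R(Y, w) = ((-1/(-5))*w)/2 = ((-1*(-⅕))*w)/2 = (w/5)/2 = w/10)
b = 588 (b = ((-3 + 5)*(6 + 0))*(1 + 6)² = (2*6)*7² = 12*49 = 588)
b*R(3, 1) = 588*((⅒)*1) = 588*(⅒) = 294/5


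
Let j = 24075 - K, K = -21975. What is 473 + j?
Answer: 46523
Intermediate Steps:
j = 46050 (j = 24075 - 1*(-21975) = 24075 + 21975 = 46050)
473 + j = 473 + 46050 = 46523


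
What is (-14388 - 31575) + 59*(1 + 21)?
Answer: -44665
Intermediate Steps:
(-14388 - 31575) + 59*(1 + 21) = -45963 + 59*22 = -45963 + 1298 = -44665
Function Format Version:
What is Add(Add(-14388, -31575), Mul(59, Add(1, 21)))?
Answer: -44665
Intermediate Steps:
Add(Add(-14388, -31575), Mul(59, Add(1, 21))) = Add(-45963, Mul(59, 22)) = Add(-45963, 1298) = -44665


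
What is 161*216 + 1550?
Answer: 36326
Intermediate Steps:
161*216 + 1550 = 34776 + 1550 = 36326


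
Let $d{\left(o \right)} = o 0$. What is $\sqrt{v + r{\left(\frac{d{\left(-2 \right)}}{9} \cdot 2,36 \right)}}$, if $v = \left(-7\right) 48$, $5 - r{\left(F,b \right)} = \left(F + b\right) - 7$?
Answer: $6 i \sqrt{10} \approx 18.974 i$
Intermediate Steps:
$d{\left(o \right)} = 0$
$r{\left(F,b \right)} = 12 - F - b$ ($r{\left(F,b \right)} = 5 - \left(\left(F + b\right) - 7\right) = 5 - \left(-7 + F + b\right) = 12 - F - b$)
$v = -336$
$\sqrt{v + r{\left(\frac{d{\left(-2 \right)}}{9} \cdot 2,36 \right)}} = \sqrt{-336 - \left(24 + \frac{0}{9} \cdot 2\right)} = \sqrt{-336 - \left(24 + 0 \cdot \frac{1}{9} \cdot 2\right)} = \sqrt{-336 - 24} = \sqrt{-360} = 6 i \sqrt{10}$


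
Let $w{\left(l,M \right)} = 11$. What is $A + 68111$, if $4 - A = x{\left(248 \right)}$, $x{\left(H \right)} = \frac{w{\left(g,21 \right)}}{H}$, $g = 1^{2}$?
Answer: $\frac{16892509}{248} \approx 68115.0$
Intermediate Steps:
$g = 1$
$x{\left(H \right)} = \frac{11}{H}$
$A = \frac{981}{248}$ ($A = 4 - \frac{11}{248} = \frac{981}{248} \approx 3.9556$)
$A + 68111 = \frac{981}{248} + 68111 = \frac{16892509}{248}$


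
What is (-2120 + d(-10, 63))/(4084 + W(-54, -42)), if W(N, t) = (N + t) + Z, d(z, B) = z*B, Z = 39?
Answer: -2750/4027 ≈ -0.68289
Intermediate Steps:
d(z, B) = B*z
W(N, t) = 39 + N + t (W(N, t) = (N + t) + 39 = 39 + N + t)
(-2120 + d(-10, 63))/(4084 + W(-54, -42)) = (-2120 + 63*(-10))/(4084 + (39 - 54 - 42)) = (-2120 - 630)/(4084 - 57) = -2750/4027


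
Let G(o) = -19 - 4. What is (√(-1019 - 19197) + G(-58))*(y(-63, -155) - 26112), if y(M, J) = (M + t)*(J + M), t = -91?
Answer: -171580 + 283480*I*√14 ≈ -1.7158e+5 + 1.0607e+6*I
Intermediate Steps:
y(M, J) = (-91 + M)*(J + M) (y(M, J) = (M - 91)*(J + M) = (-91 + M)*(J + M))
G(o) = -23
(√(-1019 - 19197) + G(-58))*(y(-63, -155) - 26112) = (√(-1019 - 19197) - 23)*(((-63)² - 91*(-155) - 91*(-63) - 155*(-63)) - 26112) = (√(-20216) - 23)*((3969 + 14105 + 5733 + 9765) - 26112) = (38*I*√14 - 23)*(33572 - 26112) = (-23 + 38*I*√14)*7460 = -171580 + 283480*I*√14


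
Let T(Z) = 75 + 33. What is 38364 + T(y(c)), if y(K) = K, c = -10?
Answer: 38472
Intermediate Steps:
T(Z) = 108
38364 + T(y(c)) = 38364 + 108 = 38472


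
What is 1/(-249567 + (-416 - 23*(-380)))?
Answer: -1/241243 ≈ -4.1452e-6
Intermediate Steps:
1/(-249567 + (-416 - 23*(-380))) = 1/(-249567 + (-416 + 8740)) = 1/(-249567 + 8324) = 1/(-241243) = -1/241243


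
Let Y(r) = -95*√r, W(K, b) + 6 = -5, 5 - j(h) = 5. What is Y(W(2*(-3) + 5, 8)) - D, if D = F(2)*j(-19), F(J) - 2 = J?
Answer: -95*I*√11 ≈ -315.08*I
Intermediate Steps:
j(h) = 0 (j(h) = 5 - 1*5 = 5 - 5 = 0)
F(J) = 2 + J
W(K, b) = -11 (W(K, b) = -6 - 5 = -11)
D = 0 (D = (2 + 2)*0 = 4*0 = 0)
Y(W(2*(-3) + 5, 8)) - D = -95*I*√11 - 1*0 = -95*I*√11 + 0 = -95*I*√11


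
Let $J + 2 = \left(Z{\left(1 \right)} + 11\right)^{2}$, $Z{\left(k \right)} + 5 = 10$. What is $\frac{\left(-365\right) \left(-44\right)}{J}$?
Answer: $\frac{8030}{127} \approx 63.228$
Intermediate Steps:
$Z{\left(k \right)} = 5$ ($Z{\left(k \right)} = -5 + 10 = 5$)
$J = 254$ ($J = -2 + \left(5 + 11\right)^{2} = -2 + 16^{2} = -2 + 256 = 254$)
$\frac{\left(-365\right) \left(-44\right)}{J} = \frac{\left(-365\right) \left(-44\right)}{254} = 16060 \cdot \frac{1}{254} = \frac{8030}{127}$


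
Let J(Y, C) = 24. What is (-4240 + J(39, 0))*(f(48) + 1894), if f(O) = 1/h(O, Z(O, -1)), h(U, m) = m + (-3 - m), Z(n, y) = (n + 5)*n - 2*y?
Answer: -23951096/3 ≈ -7.9837e+6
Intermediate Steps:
Z(n, y) = -2*y + n*(5 + n) (Z(n, y) = (5 + n)*n - 2*y = n*(5 + n) - 2*y = -2*y + n*(5 + n))
h(U, m) = -3
f(O) = -⅓ (f(O) = 1/(-3) = -⅓)
(-4240 + J(39, 0))*(f(48) + 1894) = (-4240 + 24)*(-⅓ + 1894) = -4216*5681/3 = -23951096/3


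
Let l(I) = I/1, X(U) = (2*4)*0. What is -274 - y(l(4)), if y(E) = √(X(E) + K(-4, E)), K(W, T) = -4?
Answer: -274 - 2*I ≈ -274.0 - 2.0*I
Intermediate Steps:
X(U) = 0 (X(U) = 8*0 = 0)
l(I) = I (l(I) = I*1 = I)
y(E) = 2*I (y(E) = √(0 - 4) = √(-4) = 2*I)
-274 - y(l(4)) = -274 - 2*I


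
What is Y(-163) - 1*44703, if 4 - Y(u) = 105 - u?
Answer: -44967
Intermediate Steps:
Y(u) = -101 + u (Y(u) = 4 - (105 - u) = 4 + (-105 + u) = -101 + u)
Y(-163) - 1*44703 = (-101 - 163) - 1*44703 = -264 - 44703 = -44967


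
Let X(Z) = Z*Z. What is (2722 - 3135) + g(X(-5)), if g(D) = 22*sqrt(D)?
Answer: -303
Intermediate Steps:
X(Z) = Z**2
(2722 - 3135) + g(X(-5)) = (2722 - 3135) + 22*sqrt((-5)**2) = -413 + 22*sqrt(25) = -413 + 22*5 = -413 + 110 = -303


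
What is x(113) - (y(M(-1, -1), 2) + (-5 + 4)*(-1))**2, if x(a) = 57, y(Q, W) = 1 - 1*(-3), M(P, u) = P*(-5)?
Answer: 32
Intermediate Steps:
M(P, u) = -5*P
y(Q, W) = 4 (y(Q, W) = 1 + 3 = 4)
x(113) - (y(M(-1, -1), 2) + (-5 + 4)*(-1))**2 = 57 - (4 + (-5 + 4)*(-1))**2 = 57 - (4 - 1*(-1))**2 = 57 - (4 + 1)**2 = 57 - 1*5**2 = 57 - 1*25 = 57 - 25 = 32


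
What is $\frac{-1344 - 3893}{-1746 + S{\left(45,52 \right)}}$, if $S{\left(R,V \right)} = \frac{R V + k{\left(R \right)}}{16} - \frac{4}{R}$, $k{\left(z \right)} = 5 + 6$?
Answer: $\frac{3770640}{1151389} \approx 3.2749$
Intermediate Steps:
$k{\left(z \right)} = 11$
$S{\left(R,V \right)} = \frac{11}{16} - \frac{4}{R} + \frac{R V}{16}$ ($S{\left(R,V \right)} = \frac{R V + 11}{16} - \frac{4}{R} = \left(11 + R V\right) \frac{1}{16} - \frac{4}{R} = \left(\frac{11}{16} + \frac{R V}{16}\right) - \frac{4}{R} = \frac{11}{16} - \frac{4}{R} + \frac{R V}{16}$)
$\frac{-1344 - 3893}{-1746 + S{\left(45,52 \right)}} = \frac{-1344 - 3893}{-1746 + \frac{-64 + 45 \left(11 + 45 \cdot 52\right)}{16 \cdot 45}} = - \frac{5237}{-1746 + \frac{1}{16} \cdot \frac{1}{45} \left(-64 + 45 \left(11 + 2340\right)\right)} = - \frac{5237}{-1746 + \frac{1}{16} \cdot \frac{1}{45} \left(-64 + 45 \cdot 2351\right)} = - \frac{5237}{-1746 + \frac{1}{16} \cdot \frac{1}{45} \left(-64 + 105795\right)} = - \frac{5237}{-1746 + \frac{1}{16} \cdot \frac{1}{45} \cdot 105731} = - \frac{5237}{-1746 + \frac{105731}{720}} = - \frac{5237}{- \frac{1151389}{720}} = \left(-5237\right) \left(- \frac{720}{1151389}\right) = \frac{3770640}{1151389}$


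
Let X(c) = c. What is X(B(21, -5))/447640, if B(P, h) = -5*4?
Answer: -1/22382 ≈ -4.4679e-5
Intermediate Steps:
B(P, h) = -20
X(B(21, -5))/447640 = -20/447640 = -20*1/447640 = -1/22382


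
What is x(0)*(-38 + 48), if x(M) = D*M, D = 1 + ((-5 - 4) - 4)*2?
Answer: 0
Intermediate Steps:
D = -25 (D = 1 + (-9 - 4)*2 = 1 - 13*2 = 1 - 26 = -25)
x(M) = -25*M
x(0)*(-38 + 48) = (-25*0)*(-38 + 48) = 0*10 = 0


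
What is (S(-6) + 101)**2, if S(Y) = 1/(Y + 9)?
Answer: 92416/9 ≈ 10268.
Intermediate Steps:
S(Y) = 1/(9 + Y)
(S(-6) + 101)**2 = (1/(9 - 6) + 101)**2 = (1/3 + 101)**2 = (304/3)**2 = 92416/9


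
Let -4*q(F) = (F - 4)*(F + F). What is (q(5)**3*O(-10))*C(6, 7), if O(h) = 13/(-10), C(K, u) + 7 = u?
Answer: 0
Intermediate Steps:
C(K, u) = -7 + u
q(F) = -F*(-4 + F)/2 (q(F) = -(F - 4)*(F + F)/4 = -(-4 + F)*2*F/4 = -F*(-4 + F)/2)
O(h) = -13/10 (O(h) = 13*(-1/10) = -13/10)
(q(5)**3*O(-10))*C(6, 7) = (((1/2)*5*(4 - 1*5))**3*(-13/10))*(-7 + 7) = (((1/2)*5*(4 - 5))**3*(-13/10))*0 = (((1/2)*5*(-1))**3*(-13/10))*0 = ((-5/2)**3*(-13/10))*0 = -125/8*(-13/10)*0 = (325/16)*0 = 0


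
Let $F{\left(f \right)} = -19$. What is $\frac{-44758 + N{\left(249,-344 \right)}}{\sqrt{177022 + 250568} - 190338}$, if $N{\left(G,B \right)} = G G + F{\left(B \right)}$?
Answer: $- \frac{546396952}{6038021109} - \frac{8612 \sqrt{47510}}{6038021109} \approx -0.090804$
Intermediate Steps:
$N{\left(G,B \right)} = -19 + G^{2}$ ($N{\left(G,B \right)} = G G - 19 = G^{2} - 19 = -19 + G^{2}$)
$\frac{-44758 + N{\left(249,-344 \right)}}{\sqrt{177022 + 250568} - 190338} = \frac{-44758 - \left(19 - 249^{2}\right)}{\sqrt{177022 + 250568} - 190338} = \frac{-44758 + \left(-19 + 62001\right)}{\sqrt{427590} - 190338} = \frac{-44758 + 61982}{3 \sqrt{47510} - 190338} = \frac{17224}{-190338 + 3 \sqrt{47510}}$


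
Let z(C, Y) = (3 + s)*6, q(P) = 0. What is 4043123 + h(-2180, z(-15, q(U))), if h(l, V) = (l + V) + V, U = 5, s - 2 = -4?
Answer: 4040955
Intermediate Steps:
s = -2 (s = 2 - 4 = -2)
z(C, Y) = 6 (z(C, Y) = (3 - 2)*6 = 1*6 = 6)
h(l, V) = l + 2*V (h(l, V) = (V + l) + V = l + 2*V)
4043123 + h(-2180, z(-15, q(U))) = 4043123 + (-2180 + 2*6) = 4043123 + (-2180 + 12) = 4043123 - 2168 = 4040955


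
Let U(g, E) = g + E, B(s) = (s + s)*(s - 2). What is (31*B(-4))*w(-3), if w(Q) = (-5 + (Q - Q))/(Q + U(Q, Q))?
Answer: 2480/3 ≈ 826.67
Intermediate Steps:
B(s) = 2*s*(-2 + s) (B(s) = (2*s)*(-2 + s) = 2*s*(-2 + s))
U(g, E) = E + g
w(Q) = -5/(3*Q) (w(Q) = (-5 + (Q - Q))/(Q + (Q + Q)) = (-5 + 0)/(Q + 2*Q) = -5*1/(3*Q) = -5/(3*Q))
(31*B(-4))*w(-3) = (31*(2*(-4)*(-2 - 4)))*(-5/3/(-3)) = (31*(2*(-4)*(-6)))*(-5/3*(-⅓)) = (31*48)*(5/9) = 1488*(5/9) = 2480/3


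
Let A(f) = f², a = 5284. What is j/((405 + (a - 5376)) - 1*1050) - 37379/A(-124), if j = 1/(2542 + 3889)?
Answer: -177163280589/72876812272 ≈ -2.4310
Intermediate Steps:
j = 1/6431 ≈ 0.00015550
j/((405 + (a - 5376)) - 1*1050) - 37379/A(-124) = 1/(6431*((405 + (5284 - 5376)) - 1*1050)) - 37379/((-124)²) = 1/(6431*((405 - 92) - 1050)) - 37379/15376 = 1/(6431*(313 - 1050)) - 37379*1/15376 = (1/6431)/(-737) - 37379/15376 = (1/6431)*(-1/737) - 37379/15376 = -1/4739647 - 37379/15376 = -177163280589/72876812272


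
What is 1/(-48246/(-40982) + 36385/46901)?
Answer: 961048391/1876957858 ≈ 0.51202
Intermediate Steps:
1/(-48246/(-40982) + 36385/46901) = 1/(-48246*(-1/40982) + 36385*(1/46901)) = 1/(24123/20491 + 36385/46901) = 1/(1876957858/961048391) = 961048391/1876957858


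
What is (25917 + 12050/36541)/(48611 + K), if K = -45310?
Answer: 947045147/120621841 ≈ 7.8514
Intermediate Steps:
(25917 + 12050/36541)/(48611 + K) = (25917 + 12050/36541)/(48611 - 45310) = (25917 + 12050*(1/36541))/3301 = (25917 + 12050/36541)*(1/3301) = (947045147/36541)*(1/3301) = 947045147/120621841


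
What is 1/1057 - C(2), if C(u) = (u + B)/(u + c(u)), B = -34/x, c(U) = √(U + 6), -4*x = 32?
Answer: 26433/8456 - 25*√2/8 ≈ -1.2935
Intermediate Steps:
x = -8 (x = -¼*32 = -8)
c(U) = √(6 + U)
B = 17/4 (B = -34/(-8) = -34*(-⅛) = 17/4 ≈ 4.2500)
C(u) = (17/4 + u)/(u + √(6 + u)) (C(u) = (u + 17/4)/(u + √(6 + u)) = (17/4 + u)/(u + √(6 + u)))
1/1057 - C(2) = 1/1057 - (17/4 + 2)/(2 + √(6 + 2)) = 1/1057 - 25/((2 + √8)*4) = 1/1057 - 25/((2 + 2*√2)*4) = 1/1057 - 25/(4*(2 + 2*√2))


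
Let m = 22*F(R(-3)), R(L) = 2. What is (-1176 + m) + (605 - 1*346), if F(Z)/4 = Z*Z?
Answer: -565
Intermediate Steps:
F(Z) = 4*Z² (F(Z) = 4*(Z*Z) = 4*Z²)
m = 352 (m = 22*(4*2²) = 22*(4*4) = 22*16 = 352)
(-1176 + m) + (605 - 1*346) = (-1176 + 352) + (605 - 1*346) = -824 + (605 - 346) = -824 + 259 = -565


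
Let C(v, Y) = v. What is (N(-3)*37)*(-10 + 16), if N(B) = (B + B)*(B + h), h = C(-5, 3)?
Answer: 10656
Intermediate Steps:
h = -5
N(B) = 2*B*(-5 + B) (N(B) = (B + B)*(B - 5) = (2*B)*(-5 + B) = 2*B*(-5 + B))
(N(-3)*37)*(-10 + 16) = ((2*(-3)*(-5 - 3))*37)*(-10 + 16) = ((2*(-3)*(-8))*37)*6 = (48*37)*6 = 1776*6 = 10656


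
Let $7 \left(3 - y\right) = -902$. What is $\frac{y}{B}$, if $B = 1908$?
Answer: $\frac{923}{13356} \approx 0.069108$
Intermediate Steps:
$y = \frac{923}{7}$ ($y = 3 - - \frac{902}{7} = 3 + \frac{902}{7} = \frac{923}{7} \approx 131.86$)
$\frac{y}{B} = \frac{923}{7 \cdot 1908} = \frac{923}{7} \cdot \frac{1}{1908} = \frac{923}{13356}$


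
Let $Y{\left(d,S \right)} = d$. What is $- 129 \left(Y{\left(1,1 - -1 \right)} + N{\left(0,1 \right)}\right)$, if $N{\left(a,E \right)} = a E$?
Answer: $-129$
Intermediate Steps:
$N{\left(a,E \right)} = E a$
$- 129 \left(Y{\left(1,1 - -1 \right)} + N{\left(0,1 \right)}\right) = - 129 \left(1 + 1 \cdot 0\right) = - 129 \left(1 + 0\right) = \left(-129\right) 1 = -129$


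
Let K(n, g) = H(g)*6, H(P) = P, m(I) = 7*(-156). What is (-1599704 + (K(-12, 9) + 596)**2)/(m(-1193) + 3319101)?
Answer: -1177204/3318009 ≈ -0.35479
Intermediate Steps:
m(I) = -1092
K(n, g) = 6*g (K(n, g) = g*6 = 6*g)
(-1599704 + (K(-12, 9) + 596)**2)/(m(-1193) + 3319101) = (-1599704 + (6*9 + 596)**2)/(-1092 + 3319101) = (-1599704 + (54 + 596)**2)/3318009 = (-1599704 + 650**2)*(1/3318009) = (-1599704 + 422500)*(1/3318009) = -1177204*1/3318009 = -1177204/3318009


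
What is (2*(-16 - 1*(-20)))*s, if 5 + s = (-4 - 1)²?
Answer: 160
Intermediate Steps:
s = 20 (s = -5 + (-4 - 1)² = -5 + (-5)² = -5 + 25 = 20)
(2*(-16 - 1*(-20)))*s = (2*(-16 - 1*(-20)))*20 = (2*(-16 + 20))*20 = (2*4)*20 = 8*20 = 160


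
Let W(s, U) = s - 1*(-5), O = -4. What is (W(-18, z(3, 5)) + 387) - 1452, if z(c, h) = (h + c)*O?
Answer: -1078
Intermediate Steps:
z(c, h) = -4*c - 4*h (z(c, h) = (h + c)*(-4) = (c + h)*(-4) = -4*c - 4*h)
W(s, U) = 5 + s (W(s, U) = s + 5 = 5 + s)
(W(-18, z(3, 5)) + 387) - 1452 = ((5 - 18) + 387) - 1452 = (-13 + 387) - 1452 = 374 - 1452 = -1078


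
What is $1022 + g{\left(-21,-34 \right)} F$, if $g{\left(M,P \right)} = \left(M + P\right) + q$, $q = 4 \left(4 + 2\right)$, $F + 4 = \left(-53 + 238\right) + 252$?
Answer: $-12401$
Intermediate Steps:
$F = 433$ ($F = -4 + \left(\left(-53 + 238\right) + 252\right) = -4 + \left(185 + 252\right) = -4 + 437 = 433$)
$q = 24$ ($q = 4 \cdot 6 = 24$)
$g{\left(M,P \right)} = 24 + M + P$ ($g{\left(M,P \right)} = \left(M + P\right) + 24 = 24 + M + P$)
$1022 + g{\left(-21,-34 \right)} F = 1022 + \left(24 - 21 - 34\right) 433 = 1022 - 13423 = -12401$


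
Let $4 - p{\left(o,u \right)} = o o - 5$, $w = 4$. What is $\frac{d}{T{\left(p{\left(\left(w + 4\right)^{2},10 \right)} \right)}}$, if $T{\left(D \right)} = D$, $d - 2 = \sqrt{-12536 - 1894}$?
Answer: $- \frac{2}{4087} - \frac{i \sqrt{14430}}{4087} \approx -0.00048936 - 0.029392 i$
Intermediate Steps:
$p{\left(o,u \right)} = 9 - o^{2}$ ($p{\left(o,u \right)} = 4 - \left(o o - 5\right) = 4 - \left(o^{2} - 5\right) = 4 - \left(-5 + o^{2}\right) = 9 - o^{2}$)
$d = 2 + i \sqrt{14430}$ ($d = 2 + \sqrt{-12536 - 1894} = 2 + \sqrt{-14430} = 2 + i \sqrt{14430} \approx 2.0 + 120.12 i$)
$\frac{d}{T{\left(p{\left(\left(w + 4\right)^{2},10 \right)} \right)}} = \frac{2 + i \sqrt{14430}}{9 - \left(\left(4 + 4\right)^{2}\right)^{2}} = \frac{2 + i \sqrt{14430}}{9 - \left(8^{2}\right)^{2}} = \frac{2 + i \sqrt{14430}}{9 - 64^{2}} = \frac{2 + i \sqrt{14430}}{9 - 4096} = \frac{2 + i \sqrt{14430}}{-4087} = \left(2 + i \sqrt{14430}\right) \left(- \frac{1}{4087}\right) = - \frac{2}{4087} - \frac{i \sqrt{14430}}{4087}$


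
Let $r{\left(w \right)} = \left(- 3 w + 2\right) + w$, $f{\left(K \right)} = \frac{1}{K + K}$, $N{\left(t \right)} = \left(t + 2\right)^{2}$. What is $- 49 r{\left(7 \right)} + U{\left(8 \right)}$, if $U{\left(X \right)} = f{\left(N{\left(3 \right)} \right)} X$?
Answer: $\frac{14704}{25} \approx 588.16$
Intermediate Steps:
$N{\left(t \right)} = \left(2 + t\right)^{2}$
$f{\left(K \right)} = \frac{1}{2 K}$
$U{\left(X \right)} = \frac{X}{50}$ ($U{\left(X \right)} = \frac{1}{2 \left(2 + 3\right)^{2}} X = \frac{1}{2 \cdot 5^{2}} X = \frac{1}{2 \cdot 25} X = \frac{1}{2} \cdot \frac{1}{25} X = \frac{X}{50}$)
$r{\left(w \right)} = 2 - 2 w$ ($r{\left(w \right)} = \left(2 - 3 w\right) + w = 2 - 2 w$)
$- 49 r{\left(7 \right)} + U{\left(8 \right)} = - 49 \left(2 - 14\right) + \frac{1}{50} \cdot 8 = - 49 \left(2 - 14\right) + \frac{4}{25} = \left(-49\right) \left(-12\right) + \frac{4}{25} = 588 + \frac{4}{25} = \frac{14704}{25}$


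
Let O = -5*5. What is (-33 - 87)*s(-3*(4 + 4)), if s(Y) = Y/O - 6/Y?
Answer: -726/5 ≈ -145.20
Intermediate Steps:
O = -25
s(Y) = -6/Y - Y/25 (s(Y) = Y/(-25) - 6/Y = Y*(-1/25) - 6/Y = -Y/25 - 6/Y = -6/Y - Y/25)
(-33 - 87)*s(-3*(4 + 4)) = (-33 - 87)*(-6*(-1/(3*(4 + 4))) - (-3)*(4 + 4)/25) = -120*(-6/((-3*8)) - (-3)*8/25) = -120*(-6/(-24) - 1/25*(-24)) = -120*(-6*(-1/24) + 24/25) = -120*(¼ + 24/25) = -120*121/100 = -726/5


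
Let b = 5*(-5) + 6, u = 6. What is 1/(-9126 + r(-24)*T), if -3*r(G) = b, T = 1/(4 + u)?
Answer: -30/273761 ≈ -0.00010958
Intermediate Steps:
T = ⅒ (T = 1/(4 + 6) = 1/10 = ⅒ ≈ 0.10000)
b = -19 (b = -25 + 6 = -19)
r(G) = 19/3 (r(G) = -⅓*(-19) = 19/3)
1/(-9126 + r(-24)*T) = 1/(-9126 + (19/3)*(⅒)) = 1/(-9126 + 19/30) = 1/(-273761/30) = -30/273761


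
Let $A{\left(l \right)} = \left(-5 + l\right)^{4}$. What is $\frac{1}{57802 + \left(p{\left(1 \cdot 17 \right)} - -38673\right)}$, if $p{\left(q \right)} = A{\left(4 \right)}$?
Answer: $\frac{1}{96476} \approx 1.0365 \cdot 10^{-5}$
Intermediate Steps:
$p{\left(q \right)} = 1$ ($p{\left(q \right)} = \left(-5 + 4\right)^{4} = \left(-1\right)^{4} = 1$)
$\frac{1}{57802 + \left(p{\left(1 \cdot 17 \right)} - -38673\right)} = \frac{1}{57802 + \left(1 - -38673\right)} = \frac{1}{57802 + \left(1 + 38673\right)} = \frac{1}{57802 + 38674} = \frac{1}{96476}$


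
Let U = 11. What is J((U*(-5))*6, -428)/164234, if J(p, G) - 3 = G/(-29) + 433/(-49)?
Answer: 6339/116688257 ≈ 5.4324e-5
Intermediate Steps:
J(p, G) = -286/49 - G/29 (J(p, G) = 3 + (G/(-29) + 433/(-49)) = 3 + (G*(-1/29) + 433*(-1/49)) = 3 + (-G/29 - 433/49) = 3 + (-433/49 - G/29) = -286/49 - G/29)
J((U*(-5))*6, -428)/164234 = (-286/49 - 1/29*(-428))/164234 = (-286/49 + 428/29)*(1/164234) = (12678/1421)*(1/164234) = 6339/116688257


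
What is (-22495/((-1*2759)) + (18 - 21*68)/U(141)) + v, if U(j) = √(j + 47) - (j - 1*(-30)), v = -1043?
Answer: -82285218036/80157227 + 2820*√47/29053 ≈ -1025.9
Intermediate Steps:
U(j) = -30 + √(47 + j) - j (U(j) = √(47 + j) - (j + 30) = √(47 + j) - (30 + j) = √(47 + j) + (-30 - j) = -30 + √(47 + j) - j)
(-22495/((-1*2759)) + (18 - 21*68)/U(141)) + v = (-22495/((-1*2759)) + (18 - 21*68)/(-30 + √(47 + 141) - 1*141)) - 1043 = (-22495/(-2759) + (18 - 1428)/(-30 + √188 - 141)) - 1043 = (-22495*(-1/2759) - 1410/(-30 + 2*√47 - 141)) - 1043 = (22495/2759 - 1410/(-171 + 2*√47)) - 1043 = -2855142/2759 - 1410/(-171 + 2*√47)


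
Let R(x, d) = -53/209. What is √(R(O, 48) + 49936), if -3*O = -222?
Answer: 3*√242360371/209 ≈ 223.46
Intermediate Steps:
O = 74 (O = -⅓*(-222) = 74)
R(x, d) = -53/209 (R(x, d) = -53*1/209 = -53/209)
√(R(O, 48) + 49936) = √(-53/209 + 49936) = √(10436571/209) = 3*√242360371/209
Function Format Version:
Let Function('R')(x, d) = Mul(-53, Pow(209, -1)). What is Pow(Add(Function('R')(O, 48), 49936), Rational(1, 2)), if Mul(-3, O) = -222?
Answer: Mul(Rational(3, 209), Pow(242360371, Rational(1, 2))) ≈ 223.46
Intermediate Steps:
O = 74 (O = Mul(Rational(-1, 3), -222) = 74)
Function('R')(x, d) = Rational(-53, 209) (Function('R')(x, d) = Mul(-53, Rational(1, 209)) = Rational(-53, 209))
Pow(Add(Function('R')(O, 48), 49936), Rational(1, 2)) = Pow(Add(Rational(-53, 209), 49936), Rational(1, 2)) = Pow(Rational(10436571, 209), Rational(1, 2)) = Mul(Rational(3, 209), Pow(242360371, Rational(1, 2)))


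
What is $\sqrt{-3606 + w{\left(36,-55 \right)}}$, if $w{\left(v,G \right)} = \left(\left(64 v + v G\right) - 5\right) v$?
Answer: $\sqrt{7878} \approx 88.758$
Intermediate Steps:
$w{\left(v,G \right)} = v \left(-5 + 64 v + G v\right)$ ($w{\left(v,G \right)} = \left(\left(64 v + G v\right) - 5\right) v = \left(-5 + 64 v + G v\right) v = v \left(-5 + 64 v + G v\right)$)
$\sqrt{-3606 + w{\left(36,-55 \right)}} = \sqrt{-3606 + 36 \left(-5 + 64 \cdot 36 - 1980\right)} = \sqrt{-3606 + 36 \left(-5 + 2304 - 1980\right)} = \sqrt{-3606 + 36 \cdot 319} = \sqrt{-3606 + 11484} = \sqrt{7878}$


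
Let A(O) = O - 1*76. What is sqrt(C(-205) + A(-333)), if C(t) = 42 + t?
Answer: 2*I*sqrt(143) ≈ 23.917*I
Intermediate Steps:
A(O) = -76 + O (A(O) = O - 76 = -76 + O)
sqrt(C(-205) + A(-333)) = sqrt((42 - 205) + (-76 - 333)) = sqrt(-163 - 409) = sqrt(-572) = 2*I*sqrt(143)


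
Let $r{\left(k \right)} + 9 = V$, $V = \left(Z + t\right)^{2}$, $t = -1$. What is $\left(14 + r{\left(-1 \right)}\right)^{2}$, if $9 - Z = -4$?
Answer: $22201$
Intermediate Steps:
$Z = 13$ ($Z = 9 - -4 = 9 + 4 = 13$)
$V = 144$ ($V = \left(13 - 1\right)^{2} = 12^{2} = 144$)
$r{\left(k \right)} = 135$ ($r{\left(k \right)} = -9 + 144 = 135$)
$\left(14 + r{\left(-1 \right)}\right)^{2} = \left(14 + 135\right)^{2} = 149^{2} = 22201$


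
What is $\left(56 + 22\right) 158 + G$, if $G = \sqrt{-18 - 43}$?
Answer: $12324 + i \sqrt{61} \approx 12324.0 + 7.8102 i$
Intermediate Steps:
$G = i \sqrt{61}$ ($G = \sqrt{-61} = i \sqrt{61} \approx 7.8102 i$)
$\left(56 + 22\right) 158 + G = \left(56 + 22\right) 158 + i \sqrt{61} = 78 \cdot 158 + i \sqrt{61} = 12324 + i \sqrt{61}$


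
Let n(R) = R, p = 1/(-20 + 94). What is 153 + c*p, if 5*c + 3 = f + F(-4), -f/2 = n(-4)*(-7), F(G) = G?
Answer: 56547/370 ≈ 152.83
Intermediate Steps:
p = 1/74 ≈ 0.013514
f = -56 (f = -(-8)*(-7) = -2*28 = -56)
c = -63/5 (c = -⅗ + (-56 - 4)/5 = -⅗ + (⅕)*(-60) = -⅗ - 12 = -63/5 ≈ -12.600)
153 + c*p = 153 - 63/5*1/74 = 153 - 63/370 = 56547/370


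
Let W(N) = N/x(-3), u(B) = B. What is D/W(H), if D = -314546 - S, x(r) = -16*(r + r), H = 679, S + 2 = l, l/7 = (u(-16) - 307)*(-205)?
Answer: -74692704/679 ≈ -1.1000e+5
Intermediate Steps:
l = 463505 (l = 7*((-16 - 307)*(-205)) = 7*(-323*(-205)) = 7*66215 = 463505)
S = 463503 (S = -2 + 463505 = 463503)
x(r) = -32*r
W(N) = N/96 (W(N) = N/((-32*(-3))) = N/96)
D = -778049 (D = -314546 - 1*463503 = -314546 - 463503 = -778049)
D/W(H) = -778049/((1/96)*679) = -778049/679/96 = -778049*96/679 = -74692704/679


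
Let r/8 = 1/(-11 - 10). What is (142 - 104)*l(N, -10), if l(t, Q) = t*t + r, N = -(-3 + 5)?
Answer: 2888/21 ≈ 137.52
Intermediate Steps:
r = -8/21 (r = 8/(-11 - 10) = 8/(-21) = 8*(-1/21) = -8/21 ≈ -0.38095)
N = -2 (N = -1*2 = -2)
l(t, Q) = -8/21 + t² (l(t, Q) = t*t - 8/21 = t² - 8/21 = -8/21 + t²)
(142 - 104)*l(N, -10) = (142 - 104)*(-8/21 + (-2)²) = 38*(-8/21 + 4) = 38*(76/21) = 2888/21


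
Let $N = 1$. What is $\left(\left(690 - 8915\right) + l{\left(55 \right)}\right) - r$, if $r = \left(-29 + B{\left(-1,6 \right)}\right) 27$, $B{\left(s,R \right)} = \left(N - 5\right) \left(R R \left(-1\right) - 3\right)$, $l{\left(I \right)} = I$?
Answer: $-11599$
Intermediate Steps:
$B{\left(s,R \right)} = 12 + 4 R^{2}$ ($B{\left(s,R \right)} = \left(1 - 5\right) \left(R R \left(-1\right) - 3\right) = - 4 \left(R^{2} \left(-1\right) - 3\right) = - 4 \left(- R^{2} - 3\right) = - 4 \left(-3 - R^{2}\right) = 12 + 4 R^{2}$)
$r = 3429$ ($r = \left(-29 + \left(12 + 4 \cdot 6^{2}\right)\right) 27 = \left(-29 + \left(12 + 4 \cdot 36\right)\right) 27 = \left(-29 + \left(12 + 144\right)\right) 27 = \left(-29 + 156\right) 27 = 127 \cdot 27 = 3429$)
$\left(\left(690 - 8915\right) + l{\left(55 \right)}\right) - r = \left(\left(690 - 8915\right) + 55\right) - 3429 = \left(-8225 + 55\right) - 3429 = -8170 - 3429 = -11599$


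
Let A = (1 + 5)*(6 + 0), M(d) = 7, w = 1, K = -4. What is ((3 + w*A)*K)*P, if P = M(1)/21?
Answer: -52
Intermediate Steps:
A = 36 (A = 6*6 = 36)
P = ⅓ (P = 7/21 = 7*(1/21) = ⅓ ≈ 0.33333)
((3 + w*A)*K)*P = ((3 + 1*36)*(-4))*(⅓) = ((3 + 36)*(-4))*(⅓) = (39*(-4))*(⅓) = -156*⅓ = -52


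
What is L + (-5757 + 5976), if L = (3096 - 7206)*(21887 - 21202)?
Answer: -2815131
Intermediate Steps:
L = -2815350 (L = -4110*685 = -2815350)
L + (-5757 + 5976) = -2815350 + (-5757 + 5976) = -2815350 + 219 = -2815131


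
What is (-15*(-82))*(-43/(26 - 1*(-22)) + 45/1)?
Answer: 433985/8 ≈ 54248.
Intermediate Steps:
(-15*(-82))*(-43/(26 - 1*(-22)) + 45/1) = 1230*(-43/(26 + 22) + 45*1) = 1230*(-43/48 + 45) = 1230*(2117/48) = 433985/8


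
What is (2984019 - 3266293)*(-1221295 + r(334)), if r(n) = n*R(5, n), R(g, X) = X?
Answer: 313250466486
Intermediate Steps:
r(n) = n² (r(n) = n*n = n²)
(2984019 - 3266293)*(-1221295 + r(334)) = (2984019 - 3266293)*(-1221295 + 334²) = -282274*(-1221295 + 111556) = -282274*(-1109739) = 313250466486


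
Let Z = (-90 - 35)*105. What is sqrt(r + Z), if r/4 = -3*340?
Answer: I*sqrt(17205) ≈ 131.17*I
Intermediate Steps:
r = -4080 (r = 4*(-3*340) = 4*(-1020) = -4080)
Z = -13125 (Z = -125*105 = -13125)
sqrt(r + Z) = sqrt(-4080 - 13125) = sqrt(-17205) = I*sqrt(17205)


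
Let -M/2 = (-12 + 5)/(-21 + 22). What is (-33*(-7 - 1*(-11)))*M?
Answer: -1848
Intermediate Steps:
M = 14 (M = -2*(-12 + 5)/(-21 + 22) = -(-14)/1 = -(-14) = -2*(-7) = 14)
(-33*(-7 - 1*(-11)))*M = -33*(-7 - 1*(-11))*14 = -33*(-7 + 11)*14 = -33*4*14 = -132*14 = -1848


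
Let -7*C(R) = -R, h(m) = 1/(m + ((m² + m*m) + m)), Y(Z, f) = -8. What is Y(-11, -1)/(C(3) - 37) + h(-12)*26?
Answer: 335/1056 ≈ 0.31723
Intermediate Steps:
h(m) = 1/(2*m + 2*m²) (h(m) = 1/(m + ((m² + m²) + m)) = 1/(m + (2*m² + m)) = 1/(m + (m + 2*m²)) = 1/(2*m + 2*m²))
C(R) = R/7 (C(R) = -(-1)*R/7 = R/7)
Y(-11, -1)/(C(3) - 37) + h(-12)*26 = -8/((⅐)*3 - 37) + ((½)/(-12*(1 - 12)))*26 = -8/(3/7 - 37) + ((½)*(-1/12)/(-11))*26 = -8/(-256/7) + ((½)*(-1/12)*(-1/11))*26 = -8*(-7/256) + (1/264)*26 = 7/32 + 13/132 = 335/1056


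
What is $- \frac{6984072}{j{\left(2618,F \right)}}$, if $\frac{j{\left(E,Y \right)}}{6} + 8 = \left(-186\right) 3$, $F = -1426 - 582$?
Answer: $\frac{582006}{283} \approx 2056.6$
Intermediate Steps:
$F = -2008$ ($F = -1426 - 582 = -2008$)
$j{\left(E,Y \right)} = -3396$ ($j{\left(E,Y \right)} = -48 + 6 \left(\left(-186\right) 3\right) = -48 + 6 \left(-558\right) = -48 - 3348 = -3396$)
$- \frac{6984072}{j{\left(2618,F \right)}} = - \frac{6984072}{-3396} = \left(-6984072\right) \left(- \frac{1}{3396}\right) = \frac{582006}{283}$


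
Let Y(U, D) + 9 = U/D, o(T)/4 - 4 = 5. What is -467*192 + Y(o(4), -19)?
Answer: -1703823/19 ≈ -89675.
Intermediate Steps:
o(T) = 36 (o(T) = 16 + 4*5 = 16 + 20 = 36)
Y(U, D) = -9 + U/D
-467*192 + Y(o(4), -19) = -467*192 + (-9 + 36/(-19)) = -89664 + (-9 + 36*(-1/19)) = -89664 + (-9 - 36/19) = -89664 - 207/19 = -1703823/19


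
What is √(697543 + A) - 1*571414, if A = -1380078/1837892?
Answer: -571414 + √12021382632869806/131278 ≈ -5.7058e+5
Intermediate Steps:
A = -98577/131278 (A = -1380078*1/1837892 = -98577/131278 ≈ -0.75090)
√(697543 + A) - 1*571414 = √(697543 - 98577/131278) - 1*571414 = √(91571951377/131278) - 571414 = √12021382632869806/131278 - 571414 = -571414 + √12021382632869806/131278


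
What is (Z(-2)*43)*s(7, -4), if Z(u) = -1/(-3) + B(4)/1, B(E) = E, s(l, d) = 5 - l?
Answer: -1118/3 ≈ -372.67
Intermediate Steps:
Z(u) = 13/3 (Z(u) = -1/(-3) + 4/1 = -1*(-⅓) + 4*1 = ⅓ + 4 = 13/3)
(Z(-2)*43)*s(7, -4) = ((13/3)*43)*(5 - 1*7) = 559*(5 - 7)/3 = (559/3)*(-2) = -1118/3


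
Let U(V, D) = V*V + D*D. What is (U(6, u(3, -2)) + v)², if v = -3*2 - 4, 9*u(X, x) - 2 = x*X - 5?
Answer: 729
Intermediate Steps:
u(X, x) = -⅓ + X*x/9 (u(X, x) = 2/9 + (x*X - 5)/9 = 2/9 + (X*x - 5)/9 = 2/9 + (-5 + X*x)/9 = 2/9 + (-5/9 + X*x/9) = -⅓ + X*x/9)
v = -10 (v = -6 - 4 = -10)
U(V, D) = D² + V² (U(V, D) = V² + D² = D² + V²)
(U(6, u(3, -2)) + v)² = (((-⅓ + (⅑)*3*(-2))² + 6²) - 10)² = (((-⅓ - ⅔)² + 36) - 10)² = (((-1)² + 36) - 10)² = ((1 + 36) - 10)² = (37 - 10)² = 27² = 729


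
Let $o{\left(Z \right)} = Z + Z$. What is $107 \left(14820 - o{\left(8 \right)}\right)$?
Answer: $1584028$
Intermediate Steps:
$o{\left(Z \right)} = 2 Z$
$107 \left(14820 - o{\left(8 \right)}\right) = 107 \left(14820 - 2 \cdot 8\right) = 107 \left(14820 - 16\right) = 107 \cdot 14804 = 1584028$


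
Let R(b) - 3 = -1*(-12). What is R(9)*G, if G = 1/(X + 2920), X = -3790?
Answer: -1/58 ≈ -0.017241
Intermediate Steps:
R(b) = 15 (R(b) = 3 - 1*(-12) = 3 + 12 = 15)
G = -1/870 (G = 1/(-3790 + 2920) = 1/(-870) = -1/870 ≈ -0.0011494)
R(9)*G = 15*(-1/870) = -1/58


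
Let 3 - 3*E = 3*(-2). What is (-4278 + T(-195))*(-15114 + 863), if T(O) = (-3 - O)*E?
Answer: 52757202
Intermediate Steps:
E = 3 (E = 1 - (-2) = 1 - ⅓*(-6) = 1 + 2 = 3)
T(O) = -9 - 3*O (T(O) = (-3 - O)*3 = -9 - 3*O)
(-4278 + T(-195))*(-15114 + 863) = (-4278 + (-9 - 3*(-195)))*(-15114 + 863) = (-4278 + (-9 + 585))*(-14251) = (-4278 + 576)*(-14251) = -3702*(-14251) = 52757202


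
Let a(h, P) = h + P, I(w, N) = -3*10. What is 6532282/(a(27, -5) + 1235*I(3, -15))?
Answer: -3266141/18514 ≈ -176.41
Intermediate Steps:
I(w, N) = -30
a(h, P) = P + h
6532282/(a(27, -5) + 1235*I(3, -15)) = 6532282/((-5 + 27) + 1235*(-30)) = 6532282/(22 - 37050) = 6532282/(-37028) = 6532282*(-1/37028) = -3266141/18514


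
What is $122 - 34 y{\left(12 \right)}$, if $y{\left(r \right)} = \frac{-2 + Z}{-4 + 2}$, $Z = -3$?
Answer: $37$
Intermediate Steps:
$y{\left(r \right)} = \frac{5}{2}$ ($y{\left(r \right)} = \frac{-2 - 3}{-4 + 2} = - \frac{5}{-2} = \left(-5\right) \left(- \frac{1}{2}\right) = \frac{5}{2}$)
$122 - 34 y{\left(12 \right)} = 122 - 85 = 37$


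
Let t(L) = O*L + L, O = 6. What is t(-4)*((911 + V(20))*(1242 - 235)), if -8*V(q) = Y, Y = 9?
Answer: -51309671/2 ≈ -2.5655e+7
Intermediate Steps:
V(q) = -9/8 (V(q) = -1/8*9 = -9/8)
t(L) = 7*L (t(L) = 6*L + L = 7*L)
t(-4)*((911 + V(20))*(1242 - 235)) = (7*(-4))*((911 - 9/8)*(1242 - 235)) = -50953*1007/2 = -28*7329953/8 = -51309671/2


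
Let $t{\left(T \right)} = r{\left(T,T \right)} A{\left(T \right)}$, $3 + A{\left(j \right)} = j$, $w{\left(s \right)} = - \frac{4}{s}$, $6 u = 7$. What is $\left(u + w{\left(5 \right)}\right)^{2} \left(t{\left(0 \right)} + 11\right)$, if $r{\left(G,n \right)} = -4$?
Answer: $\frac{2783}{900} \approx 3.0922$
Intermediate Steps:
$u = \frac{7}{6}$ ($u = \frac{1}{6} \cdot 7 = \frac{7}{6} \approx 1.1667$)
$A{\left(j \right)} = -3 + j$
$t{\left(T \right)} = 12 - 4 T$ ($t{\left(T \right)} = - 4 \left(-3 + T\right) = 12 - 4 T$)
$\left(u + w{\left(5 \right)}\right)^{2} \left(t{\left(0 \right)} + 11\right) = \left(\frac{7}{6} - \frac{4}{5}\right)^{2} \left(\left(12 - 0\right) + 11\right) = \left(\frac{7}{6} - \frac{4}{5}\right)^{2} \left(\left(12 + 0\right) + 11\right) = \left(\frac{7}{6} - \frac{4}{5}\right)^{2} \left(12 + 11\right) = \left(\frac{11}{30}\right)^{2} \cdot 23 = \frac{121}{900} \cdot 23 = \frac{2783}{900}$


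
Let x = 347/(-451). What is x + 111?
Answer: 49714/451 ≈ 110.23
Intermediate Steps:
x = -347/451 (x = 347*(-1/451) = -347/451 ≈ -0.76940)
x + 111 = -347/451 + 111 = 49714/451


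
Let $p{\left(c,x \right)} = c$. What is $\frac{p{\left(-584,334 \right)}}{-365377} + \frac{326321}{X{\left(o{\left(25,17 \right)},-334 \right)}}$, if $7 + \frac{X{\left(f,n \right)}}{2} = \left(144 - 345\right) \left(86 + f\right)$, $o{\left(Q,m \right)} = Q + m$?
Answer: $- \frac{119200129537}{18805954190} \approx -6.3384$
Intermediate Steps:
$X{\left(f,n \right)} = -34586 - 402 f$ ($X{\left(f,n \right)} = -14 + 2 \left(144 - 345\right) \left(86 + f\right) = -14 + 2 \left(- 201 \left(86 + f\right)\right) = -14 + 2 \left(-17286 - 201 f\right) = -14 - \left(34572 + 402 f\right) = -34586 - 402 f$)
$\frac{p{\left(-584,334 \right)}}{-365377} + \frac{326321}{X{\left(o{\left(25,17 \right)},-334 \right)}} = - \frac{584}{-365377} + \frac{326321}{-34586 - 402 \left(25 + 17\right)} = \left(-584\right) \left(- \frac{1}{365377}\right) + \frac{326321}{-34586 - 16884} = \frac{584}{365377} + \frac{326321}{-34586 - 16884} = \frac{584}{365377} + \frac{326321}{-51470} = \frac{584}{365377} + 326321 \left(- \frac{1}{51470}\right) = \frac{584}{365377} - \frac{326321}{51470} = - \frac{119200129537}{18805954190}$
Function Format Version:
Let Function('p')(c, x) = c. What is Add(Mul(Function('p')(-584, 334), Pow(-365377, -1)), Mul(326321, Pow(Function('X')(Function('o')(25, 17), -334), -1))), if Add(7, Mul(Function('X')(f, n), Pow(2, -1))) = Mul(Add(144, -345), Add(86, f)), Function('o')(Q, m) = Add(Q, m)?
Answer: Rational(-119200129537, 18805954190) ≈ -6.3384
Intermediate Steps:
Function('X')(f, n) = Add(-34586, Mul(-402, f)) (Function('X')(f, n) = Add(-14, Mul(2, Mul(Add(144, -345), Add(86, f)))) = Add(-14, Mul(2, Mul(-201, Add(86, f)))) = Add(-14, Mul(2, Add(-17286, Mul(-201, f)))) = Add(-14, Add(-34572, Mul(-402, f))) = Add(-34586, Mul(-402, f)))
Add(Mul(Function('p')(-584, 334), Pow(-365377, -1)), Mul(326321, Pow(Function('X')(Function('o')(25, 17), -334), -1))) = Add(Mul(-584, Pow(-365377, -1)), Mul(326321, Pow(Add(-34586, Mul(-402, Add(25, 17))), -1))) = Add(Mul(-584, Rational(-1, 365377)), Mul(326321, Pow(Add(-34586, Mul(-402, 42)), -1))) = Add(Rational(584, 365377), Mul(326321, Pow(Add(-34586, -16884), -1))) = Add(Rational(584, 365377), Mul(326321, Pow(-51470, -1))) = Add(Rational(584, 365377), Mul(326321, Rational(-1, 51470))) = Add(Rational(584, 365377), Rational(-326321, 51470)) = Rational(-119200129537, 18805954190)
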